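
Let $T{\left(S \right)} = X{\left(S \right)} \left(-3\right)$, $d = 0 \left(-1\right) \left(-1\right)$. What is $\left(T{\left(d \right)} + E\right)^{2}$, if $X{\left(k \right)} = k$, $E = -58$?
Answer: $3364$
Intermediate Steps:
$d = 0$ ($d = 0 \left(-1\right) = 0$)
$T{\left(S \right)} = - 3 S$ ($T{\left(S \right)} = S \left(-3\right) = - 3 S$)
$\left(T{\left(d \right)} + E\right)^{2} = \left(\left(-3\right) 0 - 58\right)^{2} = \left(0 - 58\right)^{2} = \left(-58\right)^{2} = 3364$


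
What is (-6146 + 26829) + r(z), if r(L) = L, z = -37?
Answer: 20646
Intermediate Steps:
(-6146 + 26829) + r(z) = (-6146 + 26829) - 37 = 20683 - 37 = 20646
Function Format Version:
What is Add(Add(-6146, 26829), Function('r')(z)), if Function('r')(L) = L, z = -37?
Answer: 20646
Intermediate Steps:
Add(Add(-6146, 26829), Function('r')(z)) = Add(Add(-6146, 26829), -37) = Add(20683, -37) = 20646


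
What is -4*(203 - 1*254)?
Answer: 204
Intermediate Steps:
-4*(203 - 1*254) = -4*(203 - 254) = -4*(-51) = 204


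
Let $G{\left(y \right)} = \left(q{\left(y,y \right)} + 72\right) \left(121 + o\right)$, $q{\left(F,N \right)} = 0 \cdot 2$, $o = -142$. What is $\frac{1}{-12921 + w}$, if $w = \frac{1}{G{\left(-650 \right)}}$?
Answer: $- \frac{1512}{19536553} \approx -7.7393 \cdot 10^{-5}$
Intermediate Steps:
$q{\left(F,N \right)} = 0$
$G{\left(y \right)} = -1512$ ($G{\left(y \right)} = \left(0 + 72\right) \left(121 - 142\right) = 72 \left(-21\right) = -1512$)
$w = - \frac{1}{1512}$ ($w = \frac{1}{-1512} = - \frac{1}{1512} \approx -0.00066138$)
$\frac{1}{-12921 + w} = \frac{1}{-12921 - \frac{1}{1512}} = \frac{1}{- \frac{19536553}{1512}} = - \frac{1512}{19536553}$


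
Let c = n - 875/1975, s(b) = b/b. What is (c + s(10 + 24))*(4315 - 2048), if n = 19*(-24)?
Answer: -81566660/79 ≈ -1.0325e+6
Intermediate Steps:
s(b) = 1
n = -456
c = -36059/79 (c = -456 - 875/1975 = -456 - 875*1/1975 = -456 - 35/79 = -36059/79 ≈ -456.44)
(c + s(10 + 24))*(4315 - 2048) = (-36059/79 + 1)*(4315 - 2048) = -35980/79*2267 = -81566660/79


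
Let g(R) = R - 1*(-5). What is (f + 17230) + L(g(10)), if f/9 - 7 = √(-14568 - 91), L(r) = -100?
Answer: 17193 + 9*I*√14659 ≈ 17193.0 + 1089.7*I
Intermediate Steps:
g(R) = 5 + R (g(R) = R + 5 = 5 + R)
f = 63 + 9*I*√14659 (f = 63 + 9*√(-14568 - 91) = 63 + 9*√(-14659) = 63 + 9*(I*√14659) = 63 + 9*I*√14659 ≈ 63.0 + 1089.7*I)
(f + 17230) + L(g(10)) = ((63 + 9*I*√14659) + 17230) - 100 = (17293 + 9*I*√14659) - 100 = 17193 + 9*I*√14659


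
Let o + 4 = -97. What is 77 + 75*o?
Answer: -7498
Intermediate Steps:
o = -101 (o = -4 - 97 = -101)
77 + 75*o = 77 + 75*(-101) = 77 - 7575 = -7498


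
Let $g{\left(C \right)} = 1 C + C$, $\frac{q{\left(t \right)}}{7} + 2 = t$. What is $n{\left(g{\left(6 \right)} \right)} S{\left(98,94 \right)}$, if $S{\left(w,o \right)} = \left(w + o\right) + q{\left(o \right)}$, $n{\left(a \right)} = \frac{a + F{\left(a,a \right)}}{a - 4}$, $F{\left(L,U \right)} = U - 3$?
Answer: $\frac{4389}{2} \approx 2194.5$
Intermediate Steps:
$F{\left(L,U \right)} = -3 + U$
$q{\left(t \right)} = -14 + 7 t$
$g{\left(C \right)} = 2 C$ ($g{\left(C \right)} = C + C = 2 C$)
$n{\left(a \right)} = \frac{-3 + 2 a}{-4 + a}$ ($n{\left(a \right)} = \frac{a + \left(-3 + a\right)}{a - 4} = \frac{-3 + 2 a}{-4 + a}$)
$S{\left(w,o \right)} = -14 + w + 8 o$ ($S{\left(w,o \right)} = \left(w + o\right) + \left(-14 + 7 o\right) = \left(o + w\right) + \left(-14 + 7 o\right) = -14 + w + 8 o$)
$n{\left(g{\left(6 \right)} \right)} S{\left(98,94 \right)} = \frac{-3 + 2 \cdot 2 \cdot 6}{-4 + 2 \cdot 6} \left(-14 + 98 + 8 \cdot 94\right) = \frac{-3 + 2 \cdot 12}{-4 + 12} \left(-14 + 98 + 752\right) = \frac{-3 + 24}{8} \cdot 836 = \frac{1}{8} \cdot 21 \cdot 836 = \frac{21}{8} \cdot 836 = \frac{4389}{2}$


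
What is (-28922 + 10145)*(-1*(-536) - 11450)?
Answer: 204932178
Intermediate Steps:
(-28922 + 10145)*(-1*(-536) - 11450) = -18777*(536 - 11450) = -18777*(-10914) = 204932178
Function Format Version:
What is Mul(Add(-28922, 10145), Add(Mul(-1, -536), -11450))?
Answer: 204932178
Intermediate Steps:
Mul(Add(-28922, 10145), Add(Mul(-1, -536), -11450)) = Mul(-18777, Add(536, -11450)) = Mul(-18777, -10914) = 204932178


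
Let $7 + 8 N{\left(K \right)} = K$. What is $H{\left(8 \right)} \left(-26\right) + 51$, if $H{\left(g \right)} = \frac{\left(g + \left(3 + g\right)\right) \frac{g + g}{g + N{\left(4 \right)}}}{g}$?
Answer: $- \frac{4793}{61} \approx -78.574$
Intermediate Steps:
$N{\left(K \right)} = - \frac{7}{8} + \frac{K}{8}$
$H{\left(g \right)} = \frac{2 \left(3 + 2 g\right)}{- \frac{3}{8} + g}$ ($H{\left(g \right)} = \frac{\left(g + \left(3 + g\right)\right) \frac{g + g}{g + \left(- \frac{7}{8} + \frac{1}{8} \cdot 4\right)}}{g} = \frac{\left(3 + 2 g\right) \frac{2 g}{g + \left(- \frac{7}{8} + \frac{1}{2}\right)}}{g} = \frac{\left(3 + 2 g\right) \frac{2 g}{g - \frac{3}{8}}}{g} = \frac{\left(3 + 2 g\right) \frac{2 g}{- \frac{3}{8} + g}}{g} = \frac{2 g \frac{1}{- \frac{3}{8} + g} \left(3 + 2 g\right)}{g} = \frac{2 \left(3 + 2 g\right)}{- \frac{3}{8} + g}$)
$H{\left(8 \right)} \left(-26\right) + 51 = \frac{16 \left(3 + 2 \cdot 8\right)}{-3 + 8 \cdot 8} \left(-26\right) + 51 = \frac{16 \left(3 + 16\right)}{-3 + 64} \left(-26\right) + 51 = 16 \cdot \frac{1}{61} \cdot 19 \left(-26\right) + 51 = \frac{304}{61} \left(-26\right) + 51 = - \frac{7904}{61} + 51 = - \frac{4793}{61}$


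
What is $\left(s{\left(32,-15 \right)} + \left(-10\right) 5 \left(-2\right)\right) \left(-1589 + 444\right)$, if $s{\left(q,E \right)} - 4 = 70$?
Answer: $-199230$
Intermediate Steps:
$s{\left(q,E \right)} = 74$ ($s{\left(q,E \right)} = 4 + 70 = 74$)
$\left(s{\left(32,-15 \right)} + \left(-10\right) 5 \left(-2\right)\right) \left(-1589 + 444\right) = \left(74 + \left(-10\right) 5 \left(-2\right)\right) \left(-1589 + 444\right) = \left(74 - -100\right) \left(-1145\right) = \left(74 + 100\right) \left(-1145\right) = 174 \left(-1145\right) = -199230$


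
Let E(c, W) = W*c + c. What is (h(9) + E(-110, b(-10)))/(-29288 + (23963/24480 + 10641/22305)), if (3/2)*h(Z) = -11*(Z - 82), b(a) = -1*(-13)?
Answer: 36571634880/1066081747787 ≈ 0.034305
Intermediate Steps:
b(a) = 13
h(Z) = 1804/3 - 22*Z/3 (h(Z) = 2*(-11*(Z - 82))/3 = 2*(-11*(-82 + Z))/3 = 2*(902 - 11*Z)/3 = 1804/3 - 22*Z/3)
E(c, W) = c + W*c
(h(9) + E(-110, b(-10)))/(-29288 + (23963/24480 + 10641/22305)) = ((1804/3 - 22/3*9) - 110*(1 + 13))/(-29288 + (23963/24480 + 10641/22305)) = ((1804/3 - 66) - 110*14)/(-29288 + (23963*(1/24480) + 10641*(1/22305))) = (1606/3 - 1540)/(-29288 + (23963/24480 + 3547/7435)) = -3014/(3*(-29288 + 52999093/36401760)) = -3014/(3*(-1066081747787/36401760)) = -3014/3*(-36401760/1066081747787) = 36571634880/1066081747787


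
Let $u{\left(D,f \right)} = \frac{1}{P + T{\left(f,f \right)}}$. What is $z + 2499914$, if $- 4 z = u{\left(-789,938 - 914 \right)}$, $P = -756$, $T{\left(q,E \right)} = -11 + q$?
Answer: $\frac{7429744409}{2972} \approx 2.4999 \cdot 10^{6}$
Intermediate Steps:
$u{\left(D,f \right)} = \frac{1}{-767 + f}$ ($u{\left(D,f \right)} = \frac{1}{-756 + \left(-11 + f\right)} = \frac{1}{-767 + f}$)
$z = \frac{1}{2972}$ ($z = - \frac{1}{4 \left(-767 + \left(938 - 914\right)\right)} = - \frac{1}{4 \left(-767 + 24\right)} = - \frac{1}{4 \left(-743\right)} = \left(- \frac{1}{4}\right) \left(- \frac{1}{743}\right) = \frac{1}{2972} \approx 0.00033647$)
$z + 2499914 = \frac{1}{2972} + 2499914 = \frac{7429744409}{2972}$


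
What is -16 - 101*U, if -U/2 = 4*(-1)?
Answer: -824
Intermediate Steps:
U = 8 (U = -8*(-1) = -2*(-4) = 8)
-16 - 101*U = -16 - 101*8 = -16 - 808 = -824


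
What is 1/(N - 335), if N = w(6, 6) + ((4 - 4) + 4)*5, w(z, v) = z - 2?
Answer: -1/311 ≈ -0.0032154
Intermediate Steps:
w(z, v) = -2 + z
N = 24 (N = (-2 + 6) + ((4 - 4) + 4)*5 = 4 + (0 + 4)*5 = 4 + 4*5 = 4 + 20 = 24)
1/(N - 335) = 1/(24 - 335) = 1/(-311) = -1/311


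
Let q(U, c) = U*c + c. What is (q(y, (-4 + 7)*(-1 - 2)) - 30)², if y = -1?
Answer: 900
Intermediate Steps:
q(U, c) = c + U*c
(q(y, (-4 + 7)*(-1 - 2)) - 30)² = (((-4 + 7)*(-1 - 2))*(1 - 1) - 30)² = ((3*(-3))*0 - 30)² = (-9*0 - 30)² = (0 - 30)² = (-30)² = 900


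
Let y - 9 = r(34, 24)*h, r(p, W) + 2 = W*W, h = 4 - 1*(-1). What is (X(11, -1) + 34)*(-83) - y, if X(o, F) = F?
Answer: -5618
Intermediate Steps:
h = 5 (h = 4 + 1 = 5)
r(p, W) = -2 + W² (r(p, W) = -2 + W*W = -2 + W²)
y = 2879 (y = 9 + (-2 + 24²)*5 = 9 + (-2 + 576)*5 = 9 + 574*5 = 9 + 2870 = 2879)
(X(11, -1) + 34)*(-83) - y = (-1 + 34)*(-83) - 1*2879 = 33*(-83) - 2879 = -2739 - 2879 = -5618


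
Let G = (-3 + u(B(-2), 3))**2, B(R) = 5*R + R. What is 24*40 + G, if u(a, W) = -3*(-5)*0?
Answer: 969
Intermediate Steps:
B(R) = 6*R
u(a, W) = 0 (u(a, W) = 15*0 = 0)
G = 9 (G = (-3 + 0)**2 = (-3)**2 = 9)
24*40 + G = 24*40 + 9 = 960 + 9 = 969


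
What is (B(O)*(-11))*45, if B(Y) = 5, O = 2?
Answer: -2475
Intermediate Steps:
(B(O)*(-11))*45 = (5*(-11))*45 = -55*45 = -2475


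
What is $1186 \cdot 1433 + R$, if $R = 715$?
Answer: $1700253$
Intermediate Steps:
$1186 \cdot 1433 + R = 1186 \cdot 1433 + 715 = 1699538 + 715 = 1700253$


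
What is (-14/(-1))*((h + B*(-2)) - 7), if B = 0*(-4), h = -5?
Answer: -168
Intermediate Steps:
B = 0
(-14/(-1))*((h + B*(-2)) - 7) = (-14/(-1))*((-5 + 0*(-2)) - 7) = (-14*(-1))*((-5 + 0) - 7) = 14*(-5 - 7) = 14*(-12) = -168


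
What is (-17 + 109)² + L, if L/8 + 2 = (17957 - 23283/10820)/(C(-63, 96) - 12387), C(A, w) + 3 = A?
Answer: 284185420606/33685365 ≈ 8436.5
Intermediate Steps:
C(A, w) = -3 + A
L = -927508754/33685365 (L = -16 + 8*((17957 - 23283/10820)/((-3 - 63) - 12387)) = -16 + 8*((17957 - 23283*1/10820)/(-66 - 12387)) = -16 + 8*((17957 - 23283/10820)/(-12453)) = -16 + 8*((194271457/10820)*(-1/12453)) = -16 + 8*(-194271457/134741460) = -16 - 388542914/33685365 = -927508754/33685365 ≈ -27.534)
(-17 + 109)² + L = (-17 + 109)² - 927508754/33685365 = 92² - 927508754/33685365 = 8464 - 927508754/33685365 = 284185420606/33685365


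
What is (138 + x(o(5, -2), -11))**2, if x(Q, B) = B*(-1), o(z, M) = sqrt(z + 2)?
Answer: 22201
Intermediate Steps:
o(z, M) = sqrt(2 + z)
x(Q, B) = -B
(138 + x(o(5, -2), -11))**2 = (138 - 1*(-11))**2 = (138 + 11)**2 = 149**2 = 22201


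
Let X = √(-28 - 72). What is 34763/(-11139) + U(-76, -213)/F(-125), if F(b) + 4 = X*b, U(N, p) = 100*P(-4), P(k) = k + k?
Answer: -13570524727/4351216431 - 250000*I/390629 ≈ -3.1188 - 0.63999*I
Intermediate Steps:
P(k) = 2*k
X = 10*I (X = √(-100) = 10*I ≈ 10.0*I)
U(N, p) = -800 (U(N, p) = 100*(2*(-4)) = 100*(-8) = -800)
F(b) = -4 + 10*I*b (F(b) = -4 + (10*I)*b = -4 + 10*I*b)
34763/(-11139) + U(-76, -213)/F(-125) = 34763/(-11139) - 800/(-4 + 10*I*(-125)) = 34763*(-1/11139) - 800*(-4 + 1250*I)/1562516 = -34763/11139 - 200*(-4 + 1250*I)/390629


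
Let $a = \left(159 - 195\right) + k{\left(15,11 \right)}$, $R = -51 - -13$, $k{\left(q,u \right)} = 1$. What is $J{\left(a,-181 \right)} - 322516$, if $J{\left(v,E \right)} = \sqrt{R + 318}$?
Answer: $-322516 + 2 \sqrt{70} \approx -3.225 \cdot 10^{5}$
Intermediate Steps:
$R = -38$ ($R = -51 + 13 = -38$)
$a = -35$ ($a = \left(159 - 195\right) + 1 = -36 + 1 = -35$)
$J{\left(v,E \right)} = 2 \sqrt{70}$ ($J{\left(v,E \right)} = \sqrt{-38 + 318} = \sqrt{280} = 2 \sqrt{70}$)
$J{\left(a,-181 \right)} - 322516 = 2 \sqrt{70} - 322516 = -322516 + 2 \sqrt{70}$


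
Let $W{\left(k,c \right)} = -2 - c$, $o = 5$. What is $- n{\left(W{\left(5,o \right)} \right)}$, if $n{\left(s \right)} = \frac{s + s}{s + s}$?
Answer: $-1$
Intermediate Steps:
$n{\left(s \right)} = 1$ ($n{\left(s \right)} = \frac{2 s}{2 s} = 2 s \frac{1}{2 s} = 1$)
$- n{\left(W{\left(5,o \right)} \right)} = \left(-1\right) 1 = -1$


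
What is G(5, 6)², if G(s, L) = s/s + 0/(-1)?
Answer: 1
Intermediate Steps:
G(s, L) = 1 (G(s, L) = 1 + 0*(-1) = 1 + 0 = 1)
G(5, 6)² = 1² = 1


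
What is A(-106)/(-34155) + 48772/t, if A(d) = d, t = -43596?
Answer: -46144069/41361705 ≈ -1.1156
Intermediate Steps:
A(-106)/(-34155) + 48772/t = -106/(-34155) + 48772/(-43596) = -106*(-1/34155) + 48772*(-1/43596) = 106/34155 - 12193/10899 = -46144069/41361705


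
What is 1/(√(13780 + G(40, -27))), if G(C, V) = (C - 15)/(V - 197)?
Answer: 4*√43213730/3086695 ≈ 0.0085188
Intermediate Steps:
G(C, V) = (-15 + C)/(-197 + V)
1/(√(13780 + G(40, -27))) = 1/(√(13780 + (-15 + 40)/(-197 - 27))) = 1/(√(13780 + 25/(-224))) = 1/(√(13780 - 1/224*25)) = 1/(√(13780 - 25/224)) = 1/(√(3086695/224)) = 1/(√43213730/56) = 4*√43213730/3086695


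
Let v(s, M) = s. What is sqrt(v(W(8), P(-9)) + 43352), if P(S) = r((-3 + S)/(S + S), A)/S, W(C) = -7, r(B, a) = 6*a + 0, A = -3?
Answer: sqrt(43345) ≈ 208.19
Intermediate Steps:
r(B, a) = 6*a
P(S) = -18/S (P(S) = (6*(-3))/S = -18/S)
sqrt(v(W(8), P(-9)) + 43352) = sqrt(-7 + 43352) = sqrt(43345)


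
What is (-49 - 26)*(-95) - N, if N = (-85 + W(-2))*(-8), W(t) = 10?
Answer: 6525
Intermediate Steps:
N = 600 (N = (-85 + 10)*(-8) = -75*(-8) = 600)
(-49 - 26)*(-95) - N = (-49 - 26)*(-95) - 1*600 = -75*(-95) - 600 = 7125 - 600 = 6525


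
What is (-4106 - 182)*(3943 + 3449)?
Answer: -31696896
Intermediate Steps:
(-4106 - 182)*(3943 + 3449) = -4288*7392 = -31696896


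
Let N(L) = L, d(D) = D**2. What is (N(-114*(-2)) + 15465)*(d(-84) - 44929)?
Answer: -594340989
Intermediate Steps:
(N(-114*(-2)) + 15465)*(d(-84) - 44929) = (-114*(-2) + 15465)*((-84)**2 - 44929) = (228 + 15465)*(7056 - 44929) = 15693*(-37873) = -594340989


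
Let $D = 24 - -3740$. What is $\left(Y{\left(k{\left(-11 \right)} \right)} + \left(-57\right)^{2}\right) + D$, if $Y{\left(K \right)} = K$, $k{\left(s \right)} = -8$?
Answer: $7005$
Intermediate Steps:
$D = 3764$ ($D = 24 + 3740 = 3764$)
$\left(Y{\left(k{\left(-11 \right)} \right)} + \left(-57\right)^{2}\right) + D = \left(-8 + \left(-57\right)^{2}\right) + 3764 = \left(-8 + 3249\right) + 3764 = 3241 + 3764 = 7005$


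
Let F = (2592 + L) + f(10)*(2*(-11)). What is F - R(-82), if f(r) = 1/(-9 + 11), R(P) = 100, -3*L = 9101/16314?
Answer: 121416001/48942 ≈ 2480.8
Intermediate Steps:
L = -9101/48942 (L = -9101/(3*16314) = -⅓*9101/16314 = -9101/48942 ≈ -0.18595)
f(r) = ½ (f(r) = 1/2 = ½)
F = 126310201/48942 (F = (2592 - 9101/48942) + (2*(-11))/2 = 126848563/48942 + (½)*(-22) = 126848563/48942 - 11 = 126310201/48942 ≈ 2580.8)
F - R(-82) = 126310201/48942 - 1*100 = 126310201/48942 - 100 = 121416001/48942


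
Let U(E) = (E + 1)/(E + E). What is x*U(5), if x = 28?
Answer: 84/5 ≈ 16.800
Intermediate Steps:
U(E) = (1 + E)/(2*E) (U(E) = (1 + E)/((2*E)) = (1 + E)*(1/(2*E)) = (1 + E)/(2*E))
x*U(5) = 28*((½)*(1 + 5)/5) = 28*((½)*(⅕)*6) = 28*(⅗) = 84/5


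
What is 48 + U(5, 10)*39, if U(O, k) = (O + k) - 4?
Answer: 477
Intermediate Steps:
U(O, k) = -4 + O + k
48 + U(5, 10)*39 = 48 + (-4 + 5 + 10)*39 = 48 + 11*39 = 48 + 429 = 477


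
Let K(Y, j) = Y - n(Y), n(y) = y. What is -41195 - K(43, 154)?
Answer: -41195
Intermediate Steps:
K(Y, j) = 0 (K(Y, j) = Y - Y = 0)
-41195 - K(43, 154) = -41195 - 1*0 = -41195 + 0 = -41195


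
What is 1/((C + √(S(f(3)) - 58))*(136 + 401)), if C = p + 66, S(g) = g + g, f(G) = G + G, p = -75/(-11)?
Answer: 2937/115842893 - 121*I*√46/347528679 ≈ 2.5353e-5 - 2.3614e-6*I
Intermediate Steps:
p = 75/11 (p = -75*(-1/11) = 75/11 ≈ 6.8182)
f(G) = 2*G
S(g) = 2*g
C = 801/11 (C = 75/11 + 66 = 801/11 ≈ 72.818)
1/((C + √(S(f(3)) - 58))*(136 + 401)) = 1/((801/11 + √(2*(2*3) - 58))*(136 + 401)) = 1/((801/11 + √(2*6 - 58))*537) = 1/((801/11 + √(12 - 58))*537) = 1/((801/11 + √(-46))*537) = 1/((801/11 + I*√46)*537) = 1/(430137/11 + 537*I*√46)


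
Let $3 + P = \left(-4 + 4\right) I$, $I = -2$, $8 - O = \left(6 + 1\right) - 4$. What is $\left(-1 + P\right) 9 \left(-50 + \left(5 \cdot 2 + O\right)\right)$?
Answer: $1260$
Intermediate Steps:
$O = 5$ ($O = 8 - \left(\left(6 + 1\right) - 4\right) = 8 - \left(7 - 4\right) = 8 - 3 = 5$)
$P = -3$ ($P = -3 + \left(-4 + 4\right) \left(-2\right) = -3 + 0 \left(-2\right) = -3 + 0 = -3$)
$\left(-1 + P\right) 9 \left(-50 + \left(5 \cdot 2 + O\right)\right) = \left(-1 - 3\right) 9 \left(-50 + \left(5 \cdot 2 + 5\right)\right) = \left(-4\right) 9 \left(-50 + \left(10 + 5\right)\right) = - 36 \left(-50 + 15\right) = \left(-36\right) \left(-35\right) = 1260$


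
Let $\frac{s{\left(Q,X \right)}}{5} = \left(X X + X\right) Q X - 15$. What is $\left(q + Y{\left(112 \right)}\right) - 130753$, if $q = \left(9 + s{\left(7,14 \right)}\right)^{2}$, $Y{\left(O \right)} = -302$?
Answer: $10574700501$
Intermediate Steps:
$s{\left(Q,X \right)} = -75 + 5 Q X \left(X + X^{2}\right)$ ($s{\left(Q,X \right)} = 5 \left(\left(X X + X\right) Q X - 15\right) = 5 \left(\left(X^{2} + X\right) Q X - 15\right) = 5 \left(\left(X + X^{2}\right) Q X - 15\right) = 5 \left(Q \left(X + X^{2}\right) X - 15\right) = 5 \left(Q X \left(X + X^{2}\right) - 15\right) = 5 \left(-15 + Q X \left(X + X^{2}\right)\right) = -75 + 5 Q X \left(X + X^{2}\right)$)
$q = 10574831556$ ($q = \left(9 + \left(-75 + 5 \cdot 7 \cdot 14^{2} + 5 \cdot 7 \cdot 14^{3}\right)\right)^{2} = \left(9 + \left(-75 + 5 \cdot 7 \cdot 196 + 5 \cdot 7 \cdot 2744\right)\right)^{2} = \left(9 + \left(-75 + 6860 + 96040\right)\right)^{2} = \left(9 + 102825\right)^{2} = 102834^{2} = 10574831556$)
$\left(q + Y{\left(112 \right)}\right) - 130753 = \left(10574831556 - 302\right) - 130753 = 10574831254 - 130753 = 10574700501$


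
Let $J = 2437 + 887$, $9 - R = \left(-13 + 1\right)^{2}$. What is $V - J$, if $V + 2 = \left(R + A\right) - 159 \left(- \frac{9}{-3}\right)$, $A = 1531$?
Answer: $-2407$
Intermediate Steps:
$R = -135$ ($R = 9 - \left(-13 + 1\right)^{2} = 9 - \left(-12\right)^{2} = 9 - 144 = -135$)
$J = 3324$
$V = 917$ ($V = -2 + \left(\left(-135 + 1531\right) - 159 \left(- \frac{9}{-3}\right)\right) = -2 + \left(1396 - 159 \left(\left(-9\right) \left(- \frac{1}{3}\right)\right)\right) = -2 + \left(1396 - 477\right) = -2 + 919 = 917$)
$V - J = 917 - 3324 = -2407$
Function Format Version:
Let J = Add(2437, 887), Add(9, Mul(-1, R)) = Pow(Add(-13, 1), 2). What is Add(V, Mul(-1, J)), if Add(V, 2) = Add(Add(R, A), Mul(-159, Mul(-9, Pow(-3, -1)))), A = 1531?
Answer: -2407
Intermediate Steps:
R = -135 (R = Add(9, Mul(-1, Pow(Add(-13, 1), 2))) = Add(9, Mul(-1, Pow(-12, 2))) = Add(9, Mul(-1, 144)) = Add(9, -144) = -135)
J = 3324
V = 917 (V = Add(-2, Add(Add(-135, 1531), Mul(-159, Mul(-9, Pow(-3, -1))))) = Add(-2, Add(1396, Mul(-159, Mul(-9, Rational(-1, 3))))) = Add(-2, Add(1396, Mul(-159, 3))) = Add(-2, Add(1396, -477)) = Add(-2, 919) = 917)
Add(V, Mul(-1, J)) = Add(917, Mul(-1, 3324)) = Add(917, -3324) = -2407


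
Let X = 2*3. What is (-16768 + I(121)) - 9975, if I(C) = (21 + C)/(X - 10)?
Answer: -53557/2 ≈ -26779.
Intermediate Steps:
X = 6
I(C) = -21/4 - C/4 (I(C) = (21 + C)/(6 - 10) = (21 + C)/(-4) = (21 + C)*(-¼) = -21/4 - C/4)
(-16768 + I(121)) - 9975 = (-16768 + (-21/4 - ¼*121)) - 9975 = (-16768 + (-21/4 - 121/4)) - 9975 = (-16768 - 71/2) - 9975 = -33607/2 - 9975 = -53557/2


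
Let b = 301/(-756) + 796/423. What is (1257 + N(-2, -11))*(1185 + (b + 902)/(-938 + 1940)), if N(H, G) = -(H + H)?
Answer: 7605943691983/5086152 ≈ 1.4954e+6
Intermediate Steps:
N(H, G) = -2*H
b = 7531/5076 (b = 301*(-1/756) + 796*(1/423) = -43/108 + 796/423 = 7531/5076 ≈ 1.4836)
(1257 + N(-2, -11))*(1185 + (b + 902)/(-938 + 1940)) = (1257 - 2*(-2))*(1185 + (7531/5076 + 902)/(-938 + 1940)) = (1257 + 4)*(1185 + (4586083/5076)/1002) = 1261*(1185 + (4586083/5076)*(1/1002)) = 1261*(1185 + 4586083/5086152) = 1261*(6031676203/5086152) = 7605943691983/5086152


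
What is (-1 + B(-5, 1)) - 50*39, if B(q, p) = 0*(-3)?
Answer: -1951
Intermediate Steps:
B(q, p) = 0
(-1 + B(-5, 1)) - 50*39 = (-1 + 0) - 50*39 = -1 - 1950 = -1951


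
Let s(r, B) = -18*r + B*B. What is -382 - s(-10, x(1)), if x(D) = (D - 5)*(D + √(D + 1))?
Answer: -610 - 32*√2 ≈ -655.25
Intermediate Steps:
x(D) = (-5 + D)*(D + √(1 + D))
s(r, B) = B² - 18*r (s(r, B) = -18*r + B² = B² - 18*r)
-382 - s(-10, x(1)) = -382 - ((1² - 5*1 - 5*√(1 + 1) + 1*√(1 + 1))² - 18*(-10)) = -382 - ((1 - 5 - 5*√2 + 1*√2)² + 180) = -382 - ((1 - 5 - 5*√2 + √2)² + 180) = -382 - ((-4 - 4*√2)² + 180) = -382 - (180 + (-4 - 4*√2)²) = -382 + (-180 - (-4 - 4*√2)²) = -562 - (-4 - 4*√2)²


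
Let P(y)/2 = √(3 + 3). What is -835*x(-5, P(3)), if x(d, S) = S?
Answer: -1670*√6 ≈ -4090.6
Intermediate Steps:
P(y) = 2*√6 (P(y) = 2*√(3 + 3) = 2*√6)
-835*x(-5, P(3)) = -1670*√6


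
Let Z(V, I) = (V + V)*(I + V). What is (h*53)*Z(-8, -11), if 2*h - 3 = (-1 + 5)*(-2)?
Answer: -40280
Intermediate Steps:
Z(V, I) = 2*V*(I + V) (Z(V, I) = (2*V)*(I + V) = 2*V*(I + V))
h = -5/2 (h = 3/2 + ((-1 + 5)*(-2))/2 = 3/2 + (4*(-2))/2 = 3/2 + (1/2)*(-8) = 3/2 - 4 = -5/2 ≈ -2.5000)
(h*53)*Z(-8, -11) = (-5/2*53)*(2*(-8)*(-11 - 8)) = -265*(-8)*(-19) = -265/2*304 = -40280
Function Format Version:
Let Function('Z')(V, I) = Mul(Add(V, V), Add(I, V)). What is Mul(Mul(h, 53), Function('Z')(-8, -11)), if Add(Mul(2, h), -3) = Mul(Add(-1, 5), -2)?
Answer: -40280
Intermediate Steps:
Function('Z')(V, I) = Mul(2, V, Add(I, V)) (Function('Z')(V, I) = Mul(Mul(2, V), Add(I, V)) = Mul(2, V, Add(I, V)))
h = Rational(-5, 2) (h = Add(Rational(3, 2), Mul(Rational(1, 2), Mul(Add(-1, 5), -2))) = Add(Rational(3, 2), Mul(Rational(1, 2), Mul(4, -2))) = Add(Rational(3, 2), Mul(Rational(1, 2), -8)) = Add(Rational(3, 2), -4) = Rational(-5, 2) ≈ -2.5000)
Mul(Mul(h, 53), Function('Z')(-8, -11)) = Mul(Mul(Rational(-5, 2), 53), Mul(2, -8, Add(-11, -8))) = Mul(Rational(-265, 2), Mul(2, -8, -19)) = Mul(Rational(-265, 2), 304) = -40280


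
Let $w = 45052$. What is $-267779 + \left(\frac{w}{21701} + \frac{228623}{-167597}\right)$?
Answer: $- \frac{973915657991842}{3637022497} \approx -2.6778 \cdot 10^{5}$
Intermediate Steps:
$-267779 + \left(\frac{w}{21701} + \frac{228623}{-167597}\right) = -267779 + \left(\frac{45052}{21701} + \frac{228623}{-167597}\right) = -267779 + \left(45052 \cdot \frac{1}{21701} + 228623 \left(- \frac{1}{167597}\right)\right) = -267779 + \left(\frac{45052}{21701} - \frac{228623}{167597}\right) = -267779 + \frac{2589232321}{3637022497} = - \frac{973915657991842}{3637022497}$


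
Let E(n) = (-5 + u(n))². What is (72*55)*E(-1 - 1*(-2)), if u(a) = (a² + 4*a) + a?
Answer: 3960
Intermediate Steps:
u(a) = a² + 5*a
E(n) = (-5 + n*(5 + n))²
(72*55)*E(-1 - 1*(-2)) = (72*55)*(-5 + (-1 - 1*(-2))*(5 + (-1 - 1*(-2))))² = 3960*(-5 + (-1 + 2)*(5 + (-1 + 2)))² = 3960*(-5 + 1*(5 + 1))² = 3960*(-5 + 1*6)² = 3960*(-5 + 6)² = 3960*1² = 3960*1 = 3960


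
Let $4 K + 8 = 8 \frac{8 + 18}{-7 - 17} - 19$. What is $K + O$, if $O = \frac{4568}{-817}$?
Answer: $- \frac{142235}{9804} \approx -14.508$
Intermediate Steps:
$O = - \frac{4568}{817}$ ($O = 4568 \left(- \frac{1}{817}\right) = - \frac{4568}{817} \approx -5.5912$)
$K = - \frac{107}{12}$ ($K = -2 + \frac{8 \frac{8 + 18}{-7 - 17} - 19}{4} = -2 + \frac{8 \frac{26}{-24} - 19}{4} = -2 + \frac{8 \cdot 26 \left(- \frac{1}{24}\right) - 19}{4} = -2 + \frac{8 \left(- \frac{13}{12}\right) - 19}{4} = -2 + \frac{- \frac{26}{3} - 19}{4} = -2 + \frac{1}{4} \left(- \frac{83}{3}\right) = -2 - \frac{83}{12} = - \frac{107}{12} \approx -8.9167$)
$K + O = - \frac{107}{12} - \frac{4568}{817} = - \frac{142235}{9804}$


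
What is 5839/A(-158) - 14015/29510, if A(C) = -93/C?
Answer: 5444700245/548886 ≈ 9919.5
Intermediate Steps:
5839/A(-158) - 14015/29510 = 5839/((-93/(-158))) - 14015/29510 = 5839/((-93*(-1/158))) - 14015*1/29510 = 5839/(93/158) - 2803/5902 = 5839*(158/93) - 2803/5902 = 922562/93 - 2803/5902 = 5444700245/548886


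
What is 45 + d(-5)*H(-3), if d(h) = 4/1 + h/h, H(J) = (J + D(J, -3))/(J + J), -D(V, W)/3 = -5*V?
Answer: 85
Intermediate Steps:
D(V, W) = 15*V (D(V, W) = -(-15)*V = 15*V)
H(J) = 8 (H(J) = (J + 15*J)/(J + J) = (16*J)/((2*J)) = (16*J)*(1/(2*J)) = 8)
d(h) = 5 (d(h) = 4*1 + 1 = 4 + 1 = 5)
45 + d(-5)*H(-3) = 45 + 5*8 = 45 + 40 = 85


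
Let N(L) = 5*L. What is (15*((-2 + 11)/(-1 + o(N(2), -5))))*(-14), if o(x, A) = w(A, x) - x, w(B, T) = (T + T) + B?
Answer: -945/2 ≈ -472.50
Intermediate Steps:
w(B, T) = B + 2*T (w(B, T) = 2*T + B = B + 2*T)
o(x, A) = A + x (o(x, A) = (A + 2*x) - x = A + x)
(15*((-2 + 11)/(-1 + o(N(2), -5))))*(-14) = (15*((-2 + 11)/(-1 + (-5 + 5*2))))*(-14) = (15*(9/(-1 + (-5 + 10))))*(-14) = (15*(9/(-1 + 5)))*(-14) = (15*(9/4))*(-14) = (135/4)*(-14) = -945/2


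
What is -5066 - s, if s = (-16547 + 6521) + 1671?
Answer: 3289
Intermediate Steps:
s = -8355 (s = -10026 + 1671 = -8355)
-5066 - s = -5066 - 1*(-8355) = -5066 + 8355 = 3289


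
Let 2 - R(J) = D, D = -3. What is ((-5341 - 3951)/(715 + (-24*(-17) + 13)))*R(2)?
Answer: -11615/284 ≈ -40.898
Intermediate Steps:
R(J) = 5 (R(J) = 2 - 1*(-3) = 2 + 3 = 5)
((-5341 - 3951)/(715 + (-24*(-17) + 13)))*R(2) = ((-5341 - 3951)/(715 + (-24*(-17) + 13)))*5 = -9292/(715 + (408 + 13))*5 = -9292/(715 + 421)*5 = -9292/1136*5 = -9292*1/1136*5 = -2323/284*5 = -11615/284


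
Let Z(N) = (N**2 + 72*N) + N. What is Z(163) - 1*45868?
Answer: -7400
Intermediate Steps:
Z(N) = N**2 + 73*N
Z(163) - 1*45868 = 163*(73 + 163) - 1*45868 = 163*236 - 45868 = 38468 - 45868 = -7400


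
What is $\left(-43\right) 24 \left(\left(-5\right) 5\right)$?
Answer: $25800$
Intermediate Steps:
$\left(-43\right) 24 \left(\left(-5\right) 5\right) = \left(-1032\right) \left(-25\right) = 25800$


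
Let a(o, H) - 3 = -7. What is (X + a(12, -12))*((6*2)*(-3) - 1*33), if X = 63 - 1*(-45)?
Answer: -7176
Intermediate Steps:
a(o, H) = -4 (a(o, H) = 3 - 7 = -4)
X = 108 (X = 63 + 45 = 108)
(X + a(12, -12))*((6*2)*(-3) - 1*33) = (108 - 4)*((6*2)*(-3) - 1*33) = 104*(12*(-3) - 33) = 104*(-36 - 33) = 104*(-69) = -7176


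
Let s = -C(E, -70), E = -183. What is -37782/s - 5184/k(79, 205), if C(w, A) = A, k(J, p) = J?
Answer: -1673829/2765 ≈ -605.36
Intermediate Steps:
s = 70 (s = -1*(-70) = 70)
-37782/s - 5184/k(79, 205) = -37782/70 - 5184/79 = -37782*1/70 - 5184*1/79 = -18891/35 - 5184/79 = -1673829/2765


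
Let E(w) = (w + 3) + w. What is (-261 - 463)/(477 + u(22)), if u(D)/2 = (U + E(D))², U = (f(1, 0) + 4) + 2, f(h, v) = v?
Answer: -724/6095 ≈ -0.11879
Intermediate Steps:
E(w) = 3 + 2*w (E(w) = (3 + w) + w = 3 + 2*w)
U = 6 (U = (0 + 4) + 2 = 4 + 2 = 6)
u(D) = 2*(9 + 2*D)² (u(D) = 2*(6 + (3 + 2*D))² = 2*(9 + 2*D)²)
(-261 - 463)/(477 + u(22)) = (-261 - 463)/(477 + 2*(9 + 2*22)²) = -724/(477 + 2*(9 + 44)²) = -724/(477 + 2*53²) = -724/(477 + 2*2809) = -724/(477 + 5618) = -724/6095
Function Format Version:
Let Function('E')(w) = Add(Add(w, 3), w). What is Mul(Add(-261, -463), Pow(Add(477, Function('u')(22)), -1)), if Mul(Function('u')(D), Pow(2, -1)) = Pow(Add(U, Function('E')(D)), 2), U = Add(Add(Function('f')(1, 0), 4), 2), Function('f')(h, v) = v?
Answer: Rational(-724, 6095) ≈ -0.11879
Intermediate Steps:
Function('E')(w) = Add(3, Mul(2, w)) (Function('E')(w) = Add(Add(3, w), w) = Add(3, Mul(2, w)))
U = 6 (U = Add(Add(0, 4), 2) = Add(4, 2) = 6)
Function('u')(D) = Mul(2, Pow(Add(9, Mul(2, D)), 2)) (Function('u')(D) = Mul(2, Pow(Add(6, Add(3, Mul(2, D))), 2)) = Mul(2, Pow(Add(9, Mul(2, D)), 2)))
Mul(Add(-261, -463), Pow(Add(477, Function('u')(22)), -1)) = Mul(Add(-261, -463), Pow(Add(477, Mul(2, Pow(Add(9, Mul(2, 22)), 2))), -1)) = Mul(-724, Pow(Add(477, Mul(2, Pow(Add(9, 44), 2))), -1)) = Mul(-724, Pow(Add(477, Mul(2, Pow(53, 2))), -1)) = Mul(-724, Pow(Add(477, Mul(2, 2809)), -1)) = Mul(-724, Pow(Add(477, 5618), -1)) = Mul(-724, Pow(6095, -1)) = Mul(-724, Rational(1, 6095)) = Rational(-724, 6095)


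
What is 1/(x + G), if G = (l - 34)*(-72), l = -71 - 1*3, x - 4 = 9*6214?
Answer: 1/63706 ≈ 1.5697e-5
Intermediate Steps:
x = 55930 (x = 4 + 9*6214 = 4 + 55926 = 55930)
l = -74 (l = -71 - 3 = -74)
G = 7776 (G = (-74 - 34)*(-72) = -108*(-72) = 7776)
1/(x + G) = 1/(55930 + 7776) = 1/63706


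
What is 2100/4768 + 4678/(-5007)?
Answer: -2947501/5968344 ≈ -0.49386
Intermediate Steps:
2100/4768 + 4678/(-5007) = 2100*(1/4768) + 4678*(-1/5007) = 525/1192 - 4678/5007 = -2947501/5968344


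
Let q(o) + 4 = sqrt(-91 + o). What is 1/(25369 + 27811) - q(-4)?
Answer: 212721/53180 - I*sqrt(95) ≈ 4.0 - 9.7468*I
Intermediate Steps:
q(o) = -4 + sqrt(-91 + o)
1/(25369 + 27811) - q(-4) = 1/(25369 + 27811) - (-4 + sqrt(-91 - 4)) = 1/53180 - (-4 + sqrt(-95)) = 1/53180 - (-4 + I*sqrt(95)) = 1/53180 + (4 - I*sqrt(95)) = 212721/53180 - I*sqrt(95)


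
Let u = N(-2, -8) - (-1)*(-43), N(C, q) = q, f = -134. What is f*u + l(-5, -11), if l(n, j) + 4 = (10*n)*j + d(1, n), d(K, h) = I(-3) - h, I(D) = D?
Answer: 7382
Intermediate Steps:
d(K, h) = -3 - h
u = -51 (u = -8 - (-1)*(-43) = -8 - 1*43 = -8 - 43 = -51)
l(n, j) = -7 - n + 10*j*n (l(n, j) = -4 + ((10*n)*j + (-3 - n)) = -4 + (10*j*n + (-3 - n)) = -4 + (-3 - n + 10*j*n) = -7 - n + 10*j*n)
f*u + l(-5, -11) = -134*(-51) + (-7 - 1*(-5) + 10*(-11)*(-5)) = 6834 + (-7 + 5 + 550) = 6834 + 548 = 7382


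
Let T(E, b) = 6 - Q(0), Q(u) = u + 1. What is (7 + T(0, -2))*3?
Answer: 36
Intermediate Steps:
Q(u) = 1 + u
T(E, b) = 5 (T(E, b) = 6 - (1 + 0) = 6 - 1*1 = 6 - 1 = 5)
(7 + T(0, -2))*3 = (7 + 5)*3 = 12*3 = 36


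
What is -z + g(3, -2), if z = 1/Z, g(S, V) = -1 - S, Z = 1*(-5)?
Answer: -19/5 ≈ -3.8000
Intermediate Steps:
Z = -5
z = -⅕ (z = 1/(-5) = -⅕ ≈ -0.20000)
-z + g(3, -2) = -1*(-⅕) + (-1 - 1*3) = ⅕ + (-1 - 3) = ⅕ - 4 = -19/5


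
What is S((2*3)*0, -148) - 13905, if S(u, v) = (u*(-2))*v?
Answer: -13905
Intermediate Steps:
S(u, v) = -2*u*v (S(u, v) = (-2*u)*v = -2*u*v)
S((2*3)*0, -148) - 13905 = -2*(2*3)*0*(-148) - 13905 = -2*6*0*(-148) - 13905 = -2*0*(-148) - 13905 = 0 - 13905 = -13905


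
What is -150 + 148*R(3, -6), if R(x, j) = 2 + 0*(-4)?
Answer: 146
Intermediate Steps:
R(x, j) = 2 (R(x, j) = 2 + 0 = 2)
-150 + 148*R(3, -6) = -150 + 148*2 = -150 + 296 = 146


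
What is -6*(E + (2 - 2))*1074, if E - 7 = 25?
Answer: -206208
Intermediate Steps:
E = 32 (E = 7 + 25 = 32)
-6*(E + (2 - 2))*1074 = -6*(32 + (2 - 2))*1074 = -6*(32 + 0)*1074 = -6*32*1074 = -192*1074 = -206208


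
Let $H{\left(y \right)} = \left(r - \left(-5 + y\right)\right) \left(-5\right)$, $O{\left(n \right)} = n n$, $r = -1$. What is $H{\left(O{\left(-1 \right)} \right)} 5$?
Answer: $-75$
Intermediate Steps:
$O{\left(n \right)} = n^{2}$
$H{\left(y \right)} = -20 + 5 y$ ($H{\left(y \right)} = \left(-1 - \left(-5 + y\right)\right) \left(-5\right) = \left(4 - y\right) \left(-5\right) = -20 + 5 y$)
$H{\left(O{\left(-1 \right)} \right)} 5 = \left(-20 + 5 \left(-1\right)^{2}\right) 5 = \left(-20 + 5 \cdot 1\right) 5 = \left(-20 + 5\right) 5 = \left(-15\right) 5 = -75$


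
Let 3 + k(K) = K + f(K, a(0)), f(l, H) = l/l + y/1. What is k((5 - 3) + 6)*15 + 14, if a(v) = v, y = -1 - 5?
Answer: 14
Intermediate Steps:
y = -6
f(l, H) = -5 (f(l, H) = l/l - 6/1 = 1 - 6*1 = 1 - 6 = -5)
k(K) = -8 + K (k(K) = -3 + (K - 5) = -3 + (-5 + K) = -8 + K)
k((5 - 3) + 6)*15 + 14 = (-8 + ((5 - 3) + 6))*15 + 14 = (-8 + (2 + 6))*15 + 14 = (-8 + 8)*15 + 14 = 0*15 + 14 = 0 + 14 = 14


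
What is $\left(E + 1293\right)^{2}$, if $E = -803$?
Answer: $240100$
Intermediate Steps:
$\left(E + 1293\right)^{2} = \left(-803 + 1293\right)^{2} = 490^{2} = 240100$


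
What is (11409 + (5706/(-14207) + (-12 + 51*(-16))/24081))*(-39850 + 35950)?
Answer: -220609086785100/4958243 ≈ -4.4493e+7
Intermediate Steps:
(11409 + (5706/(-14207) + (-12 + 51*(-16))/24081))*(-39850 + 35950) = (11409 + (5706*(-1/14207) + (-12 - 816)*(1/24081)))*(-3900) = (11409 + (-5706/14207 - 828*1/24081))*(-3900) = (11409 + (-5706/14207 - 12/349))*(-3900) = (11409 - 2161878/4958243)*(-3900) = (56566432509/4958243)*(-3900) = -220609086785100/4958243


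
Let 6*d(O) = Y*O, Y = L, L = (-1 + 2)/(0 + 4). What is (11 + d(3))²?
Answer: 7921/64 ≈ 123.77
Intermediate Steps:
L = ¼ (L = 1/4 = 1*(¼) = ¼ ≈ 0.25000)
Y = ¼ ≈ 0.25000
d(O) = O/24 (d(O) = (O/4)/6 = O/24)
(11 + d(3))² = (11 + (1/24)*3)² = (11 + ⅛)² = (89/8)² = 7921/64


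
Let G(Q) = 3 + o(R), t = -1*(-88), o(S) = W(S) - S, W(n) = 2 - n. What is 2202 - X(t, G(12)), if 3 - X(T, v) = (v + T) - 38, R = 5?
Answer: 2244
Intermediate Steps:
o(S) = 2 - 2*S (o(S) = (2 - S) - S = 2 - 2*S)
t = 88
G(Q) = -5 (G(Q) = 3 + (2 - 2*5) = 3 + (2 - 10) = 3 - 8 = -5)
X(T, v) = 41 - T - v (X(T, v) = 3 - ((v + T) - 38) = 3 - ((T + v) - 38) = 3 - (-38 + T + v) = 3 + (38 - T - v) = 41 - T - v)
2202 - X(t, G(12)) = 2202 - (41 - 1*88 - 1*(-5)) = 2202 - (41 - 88 + 5) = 2202 - 1*(-42) = 2202 + 42 = 2244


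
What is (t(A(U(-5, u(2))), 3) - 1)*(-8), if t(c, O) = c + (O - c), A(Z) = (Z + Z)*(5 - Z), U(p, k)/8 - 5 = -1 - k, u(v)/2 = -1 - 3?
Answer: -16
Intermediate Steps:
u(v) = -8 (u(v) = 2*(-1 - 3) = 2*(-4) = -8)
U(p, k) = 32 - 8*k (U(p, k) = 40 + 8*(-1 - k) = 40 + (-8 - 8*k) = 32 - 8*k)
A(Z) = 2*Z*(5 - Z) (A(Z) = (2*Z)*(5 - Z) = 2*Z*(5 - Z))
t(c, O) = O
(t(A(U(-5, u(2))), 3) - 1)*(-8) = (3 - 1)*(-8) = 2*(-8) = -16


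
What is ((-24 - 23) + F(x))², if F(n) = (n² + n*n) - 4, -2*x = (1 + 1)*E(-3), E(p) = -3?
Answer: 1089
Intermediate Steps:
x = 3 (x = -(1 + 1)*(-3)/2 = -(-3) = -½*(-6) = 3)
F(n) = -4 + 2*n² (F(n) = (n² + n²) - 4 = 2*n² - 4 = -4 + 2*n²)
((-24 - 23) + F(x))² = ((-24 - 23) + (-4 + 2*3²))² = (-47 + (-4 + 2*9))² = (-47 + (-4 + 18))² = (-47 + 14)² = (-33)² = 1089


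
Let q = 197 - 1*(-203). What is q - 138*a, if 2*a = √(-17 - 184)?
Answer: 400 - 69*I*√201 ≈ 400.0 - 978.24*I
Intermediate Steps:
q = 400 (q = 197 + 203 = 400)
a = I*√201/2 (a = √(-17 - 184)/2 = √(-201)/2 = (I*√201)/2 = I*√201/2 ≈ 7.0887*I)
q - 138*a = 400 - 69*I*√201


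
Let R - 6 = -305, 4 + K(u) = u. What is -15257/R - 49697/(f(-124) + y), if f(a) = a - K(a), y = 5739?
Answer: 72761548/1717157 ≈ 42.373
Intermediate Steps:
K(u) = -4 + u
R = -299 (R = 6 - 305 = -299)
f(a) = 4 (f(a) = a - (-4 + a) = a + (4 - a) = 4)
-15257/R - 49697/(f(-124) + y) = -15257/(-299) - 49697/(4 + 5739) = -15257*(-1/299) - 49697/5743 = 15257/299 - 49697*1/5743 = 15257/299 - 49697/5743 = 72761548/1717157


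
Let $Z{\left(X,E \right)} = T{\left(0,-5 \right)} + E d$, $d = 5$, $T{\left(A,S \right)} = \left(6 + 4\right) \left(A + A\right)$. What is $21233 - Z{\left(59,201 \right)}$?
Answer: $20228$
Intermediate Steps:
$T{\left(A,S \right)} = 20 A$ ($T{\left(A,S \right)} = 10 \cdot 2 A = 20 A$)
$Z{\left(X,E \right)} = 5 E$ ($Z{\left(X,E \right)} = 20 \cdot 0 + E 5 = 0 + 5 E = 5 E$)
$21233 - Z{\left(59,201 \right)} = 21233 - 5 \cdot 201 = 21233 - 1005 = 20228$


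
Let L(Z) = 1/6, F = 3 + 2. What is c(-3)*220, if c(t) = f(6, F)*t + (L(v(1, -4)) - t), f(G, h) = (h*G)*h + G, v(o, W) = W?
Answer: -306790/3 ≈ -1.0226e+5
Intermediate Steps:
F = 5
L(Z) = ⅙
f(G, h) = G + G*h² (f(G, h) = (G*h)*h + G = G*h² + G = G + G*h²)
c(t) = ⅙ + 155*t (c(t) = (6*(1 + 5²))*t + (⅙ - t) = (6*(1 + 25))*t + (⅙ - t) = (6*26)*t + (⅙ - t) = 156*t + (⅙ - t) = ⅙ + 155*t)
c(-3)*220 = (⅙ + 155*(-3))*220 = (⅙ - 465)*220 = -2789/6*220 = -306790/3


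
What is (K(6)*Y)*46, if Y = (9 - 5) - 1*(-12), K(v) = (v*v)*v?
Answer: 158976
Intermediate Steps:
K(v) = v³ (K(v) = v²*v = v³)
Y = 16 (Y = 4 + 12 = 16)
(K(6)*Y)*46 = (6³*16)*46 = (216*16)*46 = 3456*46 = 158976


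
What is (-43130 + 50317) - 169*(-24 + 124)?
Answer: -9713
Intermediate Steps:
(-43130 + 50317) - 169*(-24 + 124) = 7187 - 169*100 = 7187 - 16900 = -9713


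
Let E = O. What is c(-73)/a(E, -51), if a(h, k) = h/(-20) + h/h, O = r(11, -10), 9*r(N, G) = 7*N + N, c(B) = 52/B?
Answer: -2340/1679 ≈ -1.3937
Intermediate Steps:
r(N, G) = 8*N/9 (r(N, G) = (7*N + N)/9 = (8*N)/9 = 8*N/9)
O = 88/9 (O = (8/9)*11 = 88/9 ≈ 9.7778)
E = 88/9 ≈ 9.7778
a(h, k) = 1 - h/20 (a(h, k) = h*(-1/20) + 1 = -h/20 + 1 = 1 - h/20)
c(-73)/a(E, -51) = (52/(-73))/(1 - 1/20*88/9) = (52*(-1/73))/(1 - 22/45) = -52/(73*23/45) = -52/73*45/23 = -2340/1679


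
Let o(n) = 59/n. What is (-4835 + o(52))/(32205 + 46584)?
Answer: -83787/1365676 ≈ -0.061352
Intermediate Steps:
(-4835 + o(52))/(32205 + 46584) = (-4835 + 59/52)/(32205 + 46584) = (-4835 + 59*(1/52))/78789 = (-4835 + 59/52)*(1/78789) = -251361/52*1/78789 = -83787/1365676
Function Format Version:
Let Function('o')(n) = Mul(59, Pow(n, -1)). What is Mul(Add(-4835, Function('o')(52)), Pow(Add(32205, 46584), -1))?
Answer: Rational(-83787, 1365676) ≈ -0.061352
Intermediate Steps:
Mul(Add(-4835, Function('o')(52)), Pow(Add(32205, 46584), -1)) = Mul(Add(-4835, Mul(59, Pow(52, -1))), Pow(Add(32205, 46584), -1)) = Mul(Add(-4835, Mul(59, Rational(1, 52))), Pow(78789, -1)) = Mul(Add(-4835, Rational(59, 52)), Rational(1, 78789)) = Mul(Rational(-251361, 52), Rational(1, 78789)) = Rational(-83787, 1365676)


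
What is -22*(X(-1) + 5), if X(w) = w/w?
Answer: -132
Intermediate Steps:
X(w) = 1
-22*(X(-1) + 5) = -22*(1 + 5) = -22*6 = -132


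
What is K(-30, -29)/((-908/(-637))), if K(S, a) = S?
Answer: -9555/454 ≈ -21.046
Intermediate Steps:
K(-30, -29)/((-908/(-637))) = -30/((-908/(-637))) = -30/((-908*(-1/637))) = -30/908/637 = -30*637/908 = -9555/454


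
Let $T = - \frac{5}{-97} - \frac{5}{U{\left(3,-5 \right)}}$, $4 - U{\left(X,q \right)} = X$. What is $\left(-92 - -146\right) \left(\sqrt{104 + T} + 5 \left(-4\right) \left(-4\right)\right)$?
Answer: $4320 + \frac{108 \sqrt{232994}}{97} \approx 4857.4$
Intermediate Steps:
$U{\left(X,q \right)} = 4 - X$
$T = - \frac{480}{97}$ ($T = - \frac{5}{-97} - \frac{5}{4 - 3} = \left(-5\right) \left(- \frac{1}{97}\right) - \frac{5}{4 - 3} = \frac{5}{97} - \frac{5}{1} = \frac{5}{97} - 5 = - \frac{480}{97} \approx -4.9485$)
$\left(-92 - -146\right) \left(\sqrt{104 + T} + 5 \left(-4\right) \left(-4\right)\right) = \left(-92 - -146\right) \left(\sqrt{104 - \frac{480}{97}} + 5 \left(-4\right) \left(-4\right)\right) = \left(-92 + 146\right) \left(\sqrt{\frac{9608}{97}} - -80\right) = 54 \left(\frac{2 \sqrt{232994}}{97} + 80\right) = 54 \left(80 + \frac{2 \sqrt{232994}}{97}\right) = 4320 + \frac{108 \sqrt{232994}}{97}$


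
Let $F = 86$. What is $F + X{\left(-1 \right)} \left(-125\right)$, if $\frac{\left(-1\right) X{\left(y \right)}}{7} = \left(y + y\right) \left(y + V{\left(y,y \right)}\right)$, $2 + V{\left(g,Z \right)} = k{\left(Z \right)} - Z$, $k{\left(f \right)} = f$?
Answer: $5336$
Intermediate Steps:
$V{\left(g,Z \right)} = -2$ ($V{\left(g,Z \right)} = -2 + \left(Z - Z\right) = -2 + 0 = -2$)
$X{\left(y \right)} = - 14 y \left(-2 + y\right)$ ($X{\left(y \right)} = - 7 \left(y + y\right) \left(y - 2\right) = - 7 \cdot 2 y \left(-2 + y\right) = - 14 y \left(-2 + y\right)$)
$F + X{\left(-1 \right)} \left(-125\right) = 86 + 14 \left(-1\right) \left(2 - -1\right) \left(-125\right) = 86 + 14 \left(-1\right) \left(2 + 1\right) \left(-125\right) = 86 + 14 \left(-1\right) 3 \left(-125\right) = 86 - -5250 = 86 + 5250 = 5336$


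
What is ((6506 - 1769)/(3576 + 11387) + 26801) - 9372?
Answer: 260794864/14963 ≈ 17429.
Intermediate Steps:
((6506 - 1769)/(3576 + 11387) + 26801) - 9372 = (4737/14963 + 26801) - 9372 = 401028100/14963 - 9372 = 260794864/14963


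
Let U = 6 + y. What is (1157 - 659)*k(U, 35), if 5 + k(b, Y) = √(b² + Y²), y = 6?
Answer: 15936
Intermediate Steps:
U = 12 (U = 6 + 6 = 12)
k(b, Y) = -5 + √(Y² + b²) (k(b, Y) = -5 + √(b² + Y²) = -5 + √(Y² + b²))
(1157 - 659)*k(U, 35) = (1157 - 659)*(-5 + √(35² + 12²)) = 498*(-5 + √(1225 + 144)) = 498*(-5 + √1369) = 498*(-5 + 37) = 498*32 = 15936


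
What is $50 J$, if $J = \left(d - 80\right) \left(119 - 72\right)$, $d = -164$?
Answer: $-573400$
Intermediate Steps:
$J = -11468$ ($J = \left(-164 - 80\right) \left(119 - 72\right) = \left(-164 - 80\right) 47 = \left(-244\right) 47 = -11468$)
$50 J = 50 \left(-11468\right) = -573400$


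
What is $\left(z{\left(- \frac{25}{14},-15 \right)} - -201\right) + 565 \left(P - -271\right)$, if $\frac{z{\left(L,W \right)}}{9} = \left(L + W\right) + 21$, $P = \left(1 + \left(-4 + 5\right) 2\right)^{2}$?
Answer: $\frac{2218145}{14} \approx 1.5844 \cdot 10^{5}$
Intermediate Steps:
$P = 9$ ($P = \left(1 + 1 \cdot 2\right)^{2} = \left(1 + 2\right)^{2} = 3^{2} = 9$)
$z{\left(L,W \right)} = 189 + 9 L + 9 W$ ($z{\left(L,W \right)} = 9 \left(\left(L + W\right) + 21\right) = 9 \left(21 + L + W\right) = 189 + 9 L + 9 W$)
$\left(z{\left(- \frac{25}{14},-15 \right)} - -201\right) + 565 \left(P - -271\right) = \left(\left(189 + 9 \left(- \frac{25}{14}\right) + 9 \left(-15\right)\right) - -201\right) + 565 \left(9 - -271\right) = \left(\left(189 + 9 \left(\left(-25\right) \frac{1}{14}\right) - 135\right) + 201\right) + 565 \left(9 + 271\right) = \left(\left(189 + 9 \left(- \frac{25}{14}\right) - 135\right) + 201\right) + 565 \cdot 280 = \left(\left(189 - \frac{225}{14} - 135\right) + 201\right) + 158200 = \left(\frac{531}{14} + 201\right) + 158200 = \frac{3345}{14} + 158200 = \frac{2218145}{14}$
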